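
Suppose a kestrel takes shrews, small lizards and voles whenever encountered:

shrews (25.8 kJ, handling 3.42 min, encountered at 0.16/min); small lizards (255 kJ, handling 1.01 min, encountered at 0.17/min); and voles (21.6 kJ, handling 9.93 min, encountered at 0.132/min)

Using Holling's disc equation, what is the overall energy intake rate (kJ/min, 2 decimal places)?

16.61 kJ/min

Energy encountered per unit search time: 0.16×25.8 + 0.17×255 + 0.132×21.6 = 50.33 kJ/min.
Handling time per unit search time: 0.16×3.42 + 0.17×1.01 + 0.132×9.93 = 2.03.
Rate = 50.33/(1 + 2.03) = 16.61 kJ/min.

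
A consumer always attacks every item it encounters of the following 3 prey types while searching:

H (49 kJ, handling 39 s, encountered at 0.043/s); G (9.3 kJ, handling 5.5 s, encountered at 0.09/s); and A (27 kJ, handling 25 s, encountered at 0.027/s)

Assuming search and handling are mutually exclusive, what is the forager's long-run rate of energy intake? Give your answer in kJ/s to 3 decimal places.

R = Σλ_iE_i / (1 + Σλ_ih_i)
Numerator: 0.043×49 + 0.09×9.3 + 0.027×27 = 3.673
Denominator: 1 + 0.043×39 + 0.09×5.5 + 0.027×25 = 3.847
R = 3.673/3.847 = 0.9548 kJ/s

0.955 kJ/s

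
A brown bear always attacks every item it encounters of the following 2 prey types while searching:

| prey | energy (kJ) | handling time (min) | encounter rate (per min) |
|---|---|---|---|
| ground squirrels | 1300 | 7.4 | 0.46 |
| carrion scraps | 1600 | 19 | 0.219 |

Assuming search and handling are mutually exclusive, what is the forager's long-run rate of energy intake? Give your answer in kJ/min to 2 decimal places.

R = Σλ_iE_i / (1 + Σλ_ih_i)
Numerator: 0.46×1300 + 0.219×1600 = 948.4
Denominator: 1 + 0.46×7.4 + 0.219×19 = 8.565
R = 948.4/8.565 = 110.7 kJ/min

110.73 kJ/min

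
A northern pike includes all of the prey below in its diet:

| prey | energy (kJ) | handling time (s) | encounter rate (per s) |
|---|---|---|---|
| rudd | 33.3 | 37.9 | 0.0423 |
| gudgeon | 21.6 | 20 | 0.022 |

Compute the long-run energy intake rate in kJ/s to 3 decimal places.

R = (0.0423×33.3 + 0.022×21.6) / (1 + 0.0423×37.9 + 0.022×20) = 1.884/3.043 = 0.619 kJ/s.

0.619 kJ/s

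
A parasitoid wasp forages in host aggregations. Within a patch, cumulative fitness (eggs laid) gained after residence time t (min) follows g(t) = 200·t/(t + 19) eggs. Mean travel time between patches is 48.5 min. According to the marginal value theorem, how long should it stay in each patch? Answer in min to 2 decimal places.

Optimal t* satisfies g'(t*) = g(t*)/(T + t*).
g'(t) = 200·19/(t + 19)². Setting 200·19/(t+19)² = 200t/[(t+19)(48.5+t)] gives 19(48.5+t) = t(t+19), so t² = 19×48.5 = 921.5.
t* = √921.5 = 30.36 min.

30.36 min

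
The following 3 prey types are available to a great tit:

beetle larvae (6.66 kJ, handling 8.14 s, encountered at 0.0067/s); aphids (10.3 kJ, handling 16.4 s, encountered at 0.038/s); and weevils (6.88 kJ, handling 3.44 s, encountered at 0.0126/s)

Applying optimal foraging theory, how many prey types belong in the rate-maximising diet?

E/h in descending order: weevils 2, beetle larvae 0.818, aphids 0.628 kJ/s. The optimal diet is the largest prefix of this list for which every included type satisfies E_i/h_i > R on the types above it.
Rate on top 1: 0.08309. beetle larvae: 0.818 > 0.08309 → include.
Rate on top 2: 0.1196. aphids: 0.628 > 0.1196 → include.
Optimal diet: weevils, beetle larvae, aphids — 3 of 3 types.

3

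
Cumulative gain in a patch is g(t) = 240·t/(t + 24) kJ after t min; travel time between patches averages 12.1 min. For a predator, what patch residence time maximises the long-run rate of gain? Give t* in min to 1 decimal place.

Optimal t* satisfies g'(t*) = g(t*)/(T + t*).
g'(t) = 240·24/(t + 24)². Setting 240·24/(t+24)² = 240t/[(t+24)(12.1+t)] gives 24(12.1+t) = t(t+24), so t² = 24×12.1 = 290.4.
t* = √290.4 = 17.04 min.

17.0 min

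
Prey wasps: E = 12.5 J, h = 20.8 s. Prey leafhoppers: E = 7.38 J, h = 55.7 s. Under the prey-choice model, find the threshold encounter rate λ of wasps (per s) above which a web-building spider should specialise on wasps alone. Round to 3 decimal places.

At the threshold, the rate on wasps alone equals the profitability of leafhoppers: λ·12.5/(1 + λ·20.8) = 7.38/55.7 = 0.1325.
Rearranging, λ(12.5 − 0.1325×20.8) = 0.1325, so λ = 0.1325/9.744 = 0.0136 per s.

0.014 per s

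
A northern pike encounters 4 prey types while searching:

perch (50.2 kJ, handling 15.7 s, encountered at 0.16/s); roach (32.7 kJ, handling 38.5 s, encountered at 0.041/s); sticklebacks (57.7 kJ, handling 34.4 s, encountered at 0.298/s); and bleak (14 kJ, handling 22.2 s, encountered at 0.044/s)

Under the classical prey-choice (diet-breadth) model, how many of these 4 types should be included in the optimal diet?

E/h in descending order: perch 3.2, sticklebacks 1.68, roach 0.849, bleak 0.631 kJ/s. The optimal diet is the largest prefix of this list for which every included type satisfies E_i/h_i > R on the types above it.
Rate on top 1: 2.287. sticklebacks: 1.68 < 2.287 → exclude; stop.
Optimal diet: perch — 1 of 4 types.

1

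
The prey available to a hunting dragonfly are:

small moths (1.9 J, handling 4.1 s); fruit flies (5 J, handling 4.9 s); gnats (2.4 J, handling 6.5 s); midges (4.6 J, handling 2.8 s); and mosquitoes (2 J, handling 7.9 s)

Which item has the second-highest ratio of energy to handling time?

fruit flies

Profitability E/h (J/s): small moths = 1.9/4.1 = 0.463, fruit flies = 5/4.9 = 1.02, gnats = 2.4/6.5 = 0.369, midges = 4.6/2.8 = 1.64, mosquitoes = 2/7.9 = 0.253.
Ranked: midges > fruit flies > small moths > gnats > mosquitoes.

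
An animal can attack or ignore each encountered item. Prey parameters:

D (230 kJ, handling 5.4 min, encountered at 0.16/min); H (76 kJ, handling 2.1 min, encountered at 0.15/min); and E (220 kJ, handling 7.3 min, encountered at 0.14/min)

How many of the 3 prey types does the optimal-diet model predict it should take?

3

Profitabilities (E/h, kJ/min): D 42.6, H 36.2, E 30.1. Add prey in this order while the next type's profitability exceeds the intake rate on those already taken.
Rate on top 1: 19.74. H: 36.2 > 19.74 → include.
Rate on top 2: 22.12. E: 30.1 > 22.12 → include.
Optimal diet: D, H, E — 3 of 3 types.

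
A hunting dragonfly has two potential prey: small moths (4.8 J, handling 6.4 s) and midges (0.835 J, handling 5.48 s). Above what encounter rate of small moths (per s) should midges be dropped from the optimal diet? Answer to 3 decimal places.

Drop midges once their profitability E₂/h₂ falls below the rate achievable on small moths alone: E₂/h₂ = λE₁/(1 + λh₁).
Solve for λ: λE₁h₂ = E₂(1 + λh₁) → λ(E₁h₂ − E₂h₁) = E₂ → λ = E₂/(E₁h₂ − E₂h₁).
λ = 0.835/(4.8×5.48 − 0.835×6.4) = 0.835/20.96 = 0.03984 per s.

0.040 per s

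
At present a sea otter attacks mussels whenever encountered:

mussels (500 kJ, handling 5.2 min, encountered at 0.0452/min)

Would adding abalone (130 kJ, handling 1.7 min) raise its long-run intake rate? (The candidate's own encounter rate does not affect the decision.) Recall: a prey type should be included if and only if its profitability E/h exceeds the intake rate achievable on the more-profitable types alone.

Intake rate on the current diet: R = (0.0452×500) / (1 + 0.0452×5.2) = 22.6/1.235 = 18.3 kJ/min.
Profitability of abalone: 130/1.7 = 76.47 kJ/min.
76.47 > 18.3, so adding abalone raises the average — include it.

Yes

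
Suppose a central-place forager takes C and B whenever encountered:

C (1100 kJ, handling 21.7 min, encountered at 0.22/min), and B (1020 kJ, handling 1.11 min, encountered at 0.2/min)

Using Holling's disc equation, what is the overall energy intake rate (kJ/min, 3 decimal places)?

R = Σλ_iE_i / (1 + Σλ_ih_i)
Numerator: 0.22×1100 + 0.2×1020 = 446
Denominator: 1 + 0.22×21.7 + 0.2×1.11 = 5.996
R = 446/5.996 = 74.38 kJ/min

74.383 kJ/min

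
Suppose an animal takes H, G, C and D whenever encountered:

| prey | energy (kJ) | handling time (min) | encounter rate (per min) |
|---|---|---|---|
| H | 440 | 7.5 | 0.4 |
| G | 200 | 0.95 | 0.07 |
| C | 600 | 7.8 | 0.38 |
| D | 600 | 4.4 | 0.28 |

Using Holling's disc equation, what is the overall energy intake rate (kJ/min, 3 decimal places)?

R = Σλ_iE_i / (1 + Σλ_ih_i)
Numerator: 0.4×440 + 0.07×200 + 0.38×600 + 0.28×600 = 586
Denominator: 1 + 0.4×7.5 + 0.07×0.95 + 0.38×7.8 + 0.28×4.4 = 8.262
R = 586/8.262 = 70.92 kJ/min

70.923 kJ/min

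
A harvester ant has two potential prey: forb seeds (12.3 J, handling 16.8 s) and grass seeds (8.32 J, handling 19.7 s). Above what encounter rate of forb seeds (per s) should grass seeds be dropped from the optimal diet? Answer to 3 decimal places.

0.081 per s

Drop grass seeds once their profitability E₂/h₂ falls below the rate achievable on forb seeds alone: E₂/h₂ = λE₁/(1 + λh₁).
Solve for λ: λE₁h₂ = E₂(1 + λh₁) → λ(E₁h₂ − E₂h₁) = E₂ → λ = E₂/(E₁h₂ − E₂h₁).
λ = 8.32/(12.3×19.7 − 8.32×16.8) = 8.32/102.5 = 0.08114 per s.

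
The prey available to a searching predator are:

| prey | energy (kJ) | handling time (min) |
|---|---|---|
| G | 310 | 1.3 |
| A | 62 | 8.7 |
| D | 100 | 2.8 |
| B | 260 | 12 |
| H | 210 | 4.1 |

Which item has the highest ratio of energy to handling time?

In descending order of E/h:
G: 310/1.3 = 238 kJ/min
H: 210/4.1 = 51.2 kJ/min
D: 100/2.8 = 35.7 kJ/min
B: 260/12 = 21.7 kJ/min
A: 62/8.7 = 7.13 kJ/min

G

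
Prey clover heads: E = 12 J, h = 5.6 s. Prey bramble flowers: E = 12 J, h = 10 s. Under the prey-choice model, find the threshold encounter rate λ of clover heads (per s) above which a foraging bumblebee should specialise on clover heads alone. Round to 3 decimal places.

At the threshold, the rate on clover heads alone equals the profitability of bramble flowers: λ·12/(1 + λ·5.6) = 12/10 = 1.2.
Rearranging, λ(12 − 1.2×5.6) = 1.2, so λ = 1.2/5.28 = 0.2273 per s.

0.227 per s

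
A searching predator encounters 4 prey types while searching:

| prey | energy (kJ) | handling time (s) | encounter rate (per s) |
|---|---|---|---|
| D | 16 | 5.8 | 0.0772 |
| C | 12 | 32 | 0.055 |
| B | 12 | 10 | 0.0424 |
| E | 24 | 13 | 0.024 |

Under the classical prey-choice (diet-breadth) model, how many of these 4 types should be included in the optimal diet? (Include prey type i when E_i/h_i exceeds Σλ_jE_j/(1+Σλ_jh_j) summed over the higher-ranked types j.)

3

E/h in descending order: D 2.76, E 1.85, B 1.2, C 0.375 kJ/s. The optimal diet is the largest prefix of this list for which every included type satisfies E_i/h_i > R on the types above it.
Rate on top 1: 0.8532. E: 1.85 > 0.8532 → include.
Rate on top 2: 1.029. B: 1.2 > 1.029 → include.
Rate on top 3: 1.062. C: 0.375 < 1.062 → exclude; stop.
Optimal diet: D, E, B — 3 of 4 types.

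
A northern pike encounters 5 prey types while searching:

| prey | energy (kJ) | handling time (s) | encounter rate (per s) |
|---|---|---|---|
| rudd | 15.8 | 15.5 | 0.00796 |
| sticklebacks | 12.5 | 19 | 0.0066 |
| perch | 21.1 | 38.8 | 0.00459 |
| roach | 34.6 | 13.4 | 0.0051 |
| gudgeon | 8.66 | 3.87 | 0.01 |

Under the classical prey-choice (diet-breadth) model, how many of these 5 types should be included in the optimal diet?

Rank by E/h (kJ/s): roach 2.58, gudgeon 2.24, rudd 1.02, sticklebacks 0.658, perch 0.544. Include each in turn until the next type's E/h falls below the running intake rate.
Rate on top 1: 0.1652. gudgeon: 2.24 > 0.1652 → include.
Rate on top 2: 0.2376. rudd: 1.02 > 0.2376 → include.
Rate on top 3: 0.316. sticklebacks: 0.658 > 0.316 → include.
Rate on top 4: 0.3476. perch: 0.544 > 0.3476 → include.
Optimal diet: roach, gudgeon, rudd, sticklebacks, perch — 5 of 5 types.

5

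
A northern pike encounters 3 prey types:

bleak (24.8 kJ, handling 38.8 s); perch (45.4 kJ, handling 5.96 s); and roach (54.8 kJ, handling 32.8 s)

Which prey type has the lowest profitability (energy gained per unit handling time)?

Profitability E/h (kJ/s): bleak = 24.8/38.8 = 0.639, perch = 45.4/5.96 = 7.62, roach = 54.8/32.8 = 1.67.
Ranked: perch > roach > bleak.

bleak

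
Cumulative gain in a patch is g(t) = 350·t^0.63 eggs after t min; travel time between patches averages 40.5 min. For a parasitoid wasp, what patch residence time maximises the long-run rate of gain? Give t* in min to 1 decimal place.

69.0 min

By the marginal value theorem, leave when the instantaneous gain rate g'(t) equals the habitat-wide average g(t)/(T + t).
g'(t) = 0.63·350·t^-0.37. Setting 0.63·350·t^-0.37 = 350·t^0.63/(40.5+t) gives 0.63(40.5+t) = t, so 0.37·t = 0.63×40.5.
t* = 0.63×40.5/0.37 = 68.96 min.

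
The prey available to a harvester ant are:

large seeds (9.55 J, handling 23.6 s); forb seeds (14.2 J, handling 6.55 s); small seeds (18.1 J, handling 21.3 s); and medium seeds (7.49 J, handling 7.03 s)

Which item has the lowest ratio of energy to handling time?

In descending order of E/h:
forb seeds: 14.2/6.55 = 2.17 J/s
medium seeds: 7.49/7.03 = 1.07 J/s
small seeds: 18.1/21.3 = 0.85 J/s
large seeds: 9.55/23.6 = 0.405 J/s

large seeds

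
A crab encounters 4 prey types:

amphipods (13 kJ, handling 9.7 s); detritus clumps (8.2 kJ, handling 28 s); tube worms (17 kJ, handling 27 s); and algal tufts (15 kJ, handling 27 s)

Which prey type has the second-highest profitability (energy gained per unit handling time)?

tube worms

In descending order of E/h:
amphipods: 13/9.7 = 1.34 kJ/s
tube worms: 17/27 = 0.63 kJ/s
algal tufts: 15/27 = 0.556 kJ/s
detritus clumps: 8.2/28 = 0.293 kJ/s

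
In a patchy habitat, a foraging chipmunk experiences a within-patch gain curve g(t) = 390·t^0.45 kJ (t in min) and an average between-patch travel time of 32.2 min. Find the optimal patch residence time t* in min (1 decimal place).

Optimal t* satisfies g'(t*) = g(t*)/(T + t*).
g'(t) = 0.45·390·t^-0.55. Setting 0.45·390·t^-0.55 = 390·t^0.45/(32.2+t) gives 0.45(32.2+t) = t, so 0.55·t = 0.45×32.2.
t* = 0.45×32.2/0.55 = 26.35 min.

26.3 min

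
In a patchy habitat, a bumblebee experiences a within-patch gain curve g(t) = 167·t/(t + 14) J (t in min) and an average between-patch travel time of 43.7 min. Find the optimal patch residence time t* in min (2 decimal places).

24.73 min

By the marginal value theorem, leave when the instantaneous gain rate g'(t) equals the habitat-wide average g(t)/(T + t).
g'(t) = 167·14/(t + 14)². Setting 167·14/(t+14)² = 167t/[(t+14)(43.7+t)] gives 14(43.7+t) = t(t+14), so t² = 14×43.7 = 611.8.
t* = √611.8 = 24.73 min.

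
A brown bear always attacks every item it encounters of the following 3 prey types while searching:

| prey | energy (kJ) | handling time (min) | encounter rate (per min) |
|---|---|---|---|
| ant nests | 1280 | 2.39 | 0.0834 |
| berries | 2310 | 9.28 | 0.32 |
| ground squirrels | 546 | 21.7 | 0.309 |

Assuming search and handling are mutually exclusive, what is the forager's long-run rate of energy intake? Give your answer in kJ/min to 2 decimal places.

R = (0.0834×1280 + 0.32×2310 + 0.309×546) / (1 + 0.0834×2.39 + 0.32×9.28 + 0.309×21.7) = 1015/10.87 = 93.31 kJ/min.

93.31 kJ/min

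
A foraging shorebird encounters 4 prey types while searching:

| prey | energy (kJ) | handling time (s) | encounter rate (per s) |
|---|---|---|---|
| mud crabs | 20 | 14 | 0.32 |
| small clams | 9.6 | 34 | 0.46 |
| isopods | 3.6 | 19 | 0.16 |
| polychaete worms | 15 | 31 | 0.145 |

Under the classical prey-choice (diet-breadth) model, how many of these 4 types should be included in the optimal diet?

E/h in descending order: mud crabs 1.43, polychaete worms 0.484, small clams 0.282, isopods 0.189 kJ/s. The optimal diet is the largest prefix of this list for which every included type satisfies E_i/h_i > R on the types above it.
Rate on top 1: 1.168. polychaete worms: 0.484 < 1.168 → exclude; stop.
Optimal diet: mud crabs — 1 of 4 types.

1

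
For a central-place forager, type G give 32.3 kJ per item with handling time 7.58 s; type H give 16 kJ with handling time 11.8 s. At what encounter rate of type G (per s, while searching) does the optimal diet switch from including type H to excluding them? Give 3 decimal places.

The zero-one rule: include type H iff E₂/h₂ > λE₁/(1+λh₁). Equality gives the switch point.
λE₁h₂ = E₂ + λE₂h₁ ⇒ λ = E₂/(E₁h₂ − E₂h₁) = 16/(381.1 − 121.3) = 0.06157 per s.

0.062 per s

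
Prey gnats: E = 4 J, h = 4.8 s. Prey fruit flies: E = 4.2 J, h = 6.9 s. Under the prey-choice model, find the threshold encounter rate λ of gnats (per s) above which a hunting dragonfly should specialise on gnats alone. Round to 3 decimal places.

0.565 per s

At the threshold, the rate on gnats alone equals the profitability of fruit flies: λ·4/(1 + λ·4.8) = 4.2/6.9 = 0.6087.
Rearranging, λ(4 − 0.6087×4.8) = 0.6087, so λ = 0.6087/1.078 = 0.5645 per s.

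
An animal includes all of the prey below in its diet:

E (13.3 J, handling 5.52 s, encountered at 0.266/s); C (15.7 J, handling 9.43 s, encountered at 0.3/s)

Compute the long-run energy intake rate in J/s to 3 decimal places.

R = (0.266×13.3 + 0.3×15.7) / (1 + 0.266×5.52 + 0.3×9.43) = 8.248/5.297 = 1.557 J/s.

1.557 J/s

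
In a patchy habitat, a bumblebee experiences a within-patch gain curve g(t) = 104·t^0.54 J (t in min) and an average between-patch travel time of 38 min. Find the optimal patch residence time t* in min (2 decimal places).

44.61 min

By the marginal value theorem, leave when the instantaneous gain rate g'(t) equals the habitat-wide average g(t)/(T + t).
g'(t) = 0.54·104·t^-0.46. Setting 0.54·104·t^-0.46 = 104·t^0.54/(38+t) gives 0.54(38+t) = t, so 0.46·t = 0.54×38.
t* = 0.54×38/0.46 = 44.61 min.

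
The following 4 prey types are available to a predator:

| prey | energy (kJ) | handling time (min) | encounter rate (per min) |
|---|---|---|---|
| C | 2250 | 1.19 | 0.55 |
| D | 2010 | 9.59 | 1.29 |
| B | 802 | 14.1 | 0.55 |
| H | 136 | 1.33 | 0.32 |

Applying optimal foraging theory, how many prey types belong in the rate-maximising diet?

1

E/h in descending order: C 1.89e+03, D 210, H 102, B 56.9 kJ/min. The optimal diet is the largest prefix of this list for which every included type satisfies E_i/h_i > R on the types above it.
Rate on top 1: 748. D: 210 < 748 → exclude; stop.
Optimal diet: C — 1 of 4 types.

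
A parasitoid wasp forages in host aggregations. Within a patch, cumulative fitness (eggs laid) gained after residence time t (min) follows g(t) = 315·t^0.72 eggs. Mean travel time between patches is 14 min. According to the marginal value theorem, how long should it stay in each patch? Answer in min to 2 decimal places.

Maximise g(t)/(T+t): set derivative to zero → g'(t)(T+t) = g(t).
g'(t) = 0.72·315·t^-0.28. Setting 0.72·315·t^-0.28 = 315·t^0.72/(14+t) gives 0.72(14+t) = t, so 0.28·t = 0.72×14.
t* = 0.72×14/0.28 = 36 min.

36.00 min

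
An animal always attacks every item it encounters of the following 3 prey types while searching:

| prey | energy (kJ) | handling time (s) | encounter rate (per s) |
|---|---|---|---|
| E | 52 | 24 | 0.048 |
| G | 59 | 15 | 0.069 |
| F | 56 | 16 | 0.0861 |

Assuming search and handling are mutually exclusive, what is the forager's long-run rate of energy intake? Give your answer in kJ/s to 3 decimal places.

2.495 kJ/s

R = (0.048×52 + 0.069×59 + 0.0861×56) / (1 + 0.048×24 + 0.069×15 + 0.0861×16) = 11.39/4.565 = 2.495 kJ/s.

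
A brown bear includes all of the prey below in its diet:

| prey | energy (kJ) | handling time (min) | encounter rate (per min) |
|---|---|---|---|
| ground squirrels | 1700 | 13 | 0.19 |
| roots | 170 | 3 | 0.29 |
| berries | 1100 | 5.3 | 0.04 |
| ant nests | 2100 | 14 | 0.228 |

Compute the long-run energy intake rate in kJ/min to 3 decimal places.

R = Σλ_iE_i / (1 + Σλ_ih_i)
Numerator: 0.19×1700 + 0.29×170 + 0.04×1100 + 0.228×2100 = 895.1
Denominator: 1 + 0.19×13 + 0.29×3 + 0.04×5.3 + 0.228×14 = 7.744
R = 895.1/7.744 = 115.6 kJ/min

115.586 kJ/min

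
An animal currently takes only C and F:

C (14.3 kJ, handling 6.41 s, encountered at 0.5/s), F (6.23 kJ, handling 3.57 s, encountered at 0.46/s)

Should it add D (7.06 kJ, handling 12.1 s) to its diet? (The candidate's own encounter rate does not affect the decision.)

No

On C and F alone, R = ΣλE/(1+Σλh) = 10.02/5.847 = 1.713 kJ/s.
Profitability of D: 7.06/12.1 = 0.5835 kJ/s.
Since 0.5835 < R, time spent handling D is better spent searching.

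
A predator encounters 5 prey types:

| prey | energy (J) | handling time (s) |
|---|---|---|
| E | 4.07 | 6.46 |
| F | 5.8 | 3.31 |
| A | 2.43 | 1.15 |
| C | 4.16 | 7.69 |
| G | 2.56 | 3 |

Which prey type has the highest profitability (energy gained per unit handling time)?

A

In descending order of E/h:
A: 2.43/1.15 = 2.11 J/s
F: 5.8/3.31 = 1.75 J/s
G: 2.56/3 = 0.853 J/s
E: 4.07/6.46 = 0.63 J/s
C: 4.16/7.69 = 0.541 J/s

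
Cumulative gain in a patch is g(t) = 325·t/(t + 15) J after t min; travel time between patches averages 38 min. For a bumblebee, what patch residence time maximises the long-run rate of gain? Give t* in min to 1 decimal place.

Maximise g(t)/(T+t): set derivative to zero → g'(t)(T+t) = g(t).
g'(t) = 325·15/(t + 15)². Setting 325·15/(t+15)² = 325t/[(t+15)(38+t)] gives 15(38+t) = t(t+15), so t² = 15×38 = 570.
t* = √570 = 23.87 min.

23.9 min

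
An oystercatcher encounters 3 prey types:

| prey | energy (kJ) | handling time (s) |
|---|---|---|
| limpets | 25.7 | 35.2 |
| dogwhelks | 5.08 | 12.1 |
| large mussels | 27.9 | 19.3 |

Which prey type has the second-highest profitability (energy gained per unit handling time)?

limpets

In descending order of E/h:
large mussels: 27.9/19.3 = 1.45 kJ/s
limpets: 25.7/35.2 = 0.73 kJ/s
dogwhelks: 5.08/12.1 = 0.42 kJ/s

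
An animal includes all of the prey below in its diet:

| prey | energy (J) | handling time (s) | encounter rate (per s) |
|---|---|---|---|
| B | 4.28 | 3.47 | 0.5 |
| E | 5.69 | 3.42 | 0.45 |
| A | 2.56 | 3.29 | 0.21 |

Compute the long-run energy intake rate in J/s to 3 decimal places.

1.055 J/s

R = (0.5×4.28 + 0.45×5.69 + 0.21×2.56) / (1 + 0.5×3.47 + 0.45×3.42 + 0.21×3.29) = 5.238/4.965 = 1.055 J/s.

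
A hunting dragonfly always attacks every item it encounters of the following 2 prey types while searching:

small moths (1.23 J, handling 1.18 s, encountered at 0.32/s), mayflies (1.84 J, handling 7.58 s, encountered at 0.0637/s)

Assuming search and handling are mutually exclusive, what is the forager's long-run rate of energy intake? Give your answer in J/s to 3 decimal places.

0.275 J/s

R = Σλ_iE_i / (1 + Σλ_ih_i)
Numerator: 0.32×1.23 + 0.0637×1.84 = 0.5108
Denominator: 1 + 0.32×1.18 + 0.0637×7.58 = 1.86
R = 0.5108/1.86 = 0.2746 J/s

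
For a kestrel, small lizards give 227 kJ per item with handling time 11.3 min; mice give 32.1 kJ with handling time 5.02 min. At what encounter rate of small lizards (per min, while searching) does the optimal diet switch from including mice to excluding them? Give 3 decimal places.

At the threshold, the rate on small lizards alone equals the profitability of mice: λ·227/(1 + λ·11.3) = 32.1/5.02 = 6.394.
Rearranging, λ(227 − 6.394×11.3) = 6.394, so λ = 6.394/154.7 = 0.04132 per min.

0.041 per min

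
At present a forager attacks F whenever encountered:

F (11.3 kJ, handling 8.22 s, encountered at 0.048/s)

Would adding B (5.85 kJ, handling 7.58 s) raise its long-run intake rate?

Yes

Intake rate on the current diet: R = (0.048×11.3) / (1 + 0.048×8.22) = 0.5424/1.395 = 0.3889 kJ/s.
B: E/h = 5.85/7.58 = 0.7718 kJ/s.
0.7718 > 0.3889, so adding B raises the average — include it.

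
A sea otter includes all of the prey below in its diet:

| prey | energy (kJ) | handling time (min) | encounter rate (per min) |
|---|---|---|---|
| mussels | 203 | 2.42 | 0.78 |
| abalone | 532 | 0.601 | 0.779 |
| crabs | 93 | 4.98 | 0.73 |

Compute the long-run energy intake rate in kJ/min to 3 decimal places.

R = Σλ_iE_i / (1 + Σλ_ih_i)
Numerator: 0.78×203 + 0.779×532 + 0.73×93 = 640.7
Denominator: 1 + 0.78×2.42 + 0.779×0.601 + 0.73×4.98 = 6.991
R = 640.7/6.991 = 91.64 kJ/min

91.638 kJ/min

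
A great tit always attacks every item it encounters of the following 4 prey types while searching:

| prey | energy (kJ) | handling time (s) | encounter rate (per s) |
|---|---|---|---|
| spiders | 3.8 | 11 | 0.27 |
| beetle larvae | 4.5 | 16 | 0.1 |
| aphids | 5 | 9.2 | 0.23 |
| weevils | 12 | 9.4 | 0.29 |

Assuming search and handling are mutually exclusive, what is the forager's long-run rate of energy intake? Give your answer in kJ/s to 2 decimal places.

R = Σλ_iE_i / (1 + Σλ_ih_i)
Numerator: 0.27×3.8 + 0.1×4.5 + 0.23×5 + 0.29×12 = 6.106
Denominator: 1 + 0.27×11 + 0.1×16 + 0.23×9.2 + 0.29×9.4 = 10.41
R = 6.106/10.41 = 0.5864 kJ/s

0.59 kJ/s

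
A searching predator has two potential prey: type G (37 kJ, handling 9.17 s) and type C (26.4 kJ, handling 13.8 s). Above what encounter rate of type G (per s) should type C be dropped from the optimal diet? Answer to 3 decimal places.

0.098 per s

Drop type C once their profitability E₂/h₂ falls below the rate achievable on type G alone: E₂/h₂ = λE₁/(1 + λh₁).
Solve for λ: λE₁h₂ = E₂(1 + λh₁) → λ(E₁h₂ − E₂h₁) = E₂ → λ = E₂/(E₁h₂ − E₂h₁).
λ = 26.4/(37×13.8 − 26.4×9.17) = 26.4/268.5 = 0.09832 per s.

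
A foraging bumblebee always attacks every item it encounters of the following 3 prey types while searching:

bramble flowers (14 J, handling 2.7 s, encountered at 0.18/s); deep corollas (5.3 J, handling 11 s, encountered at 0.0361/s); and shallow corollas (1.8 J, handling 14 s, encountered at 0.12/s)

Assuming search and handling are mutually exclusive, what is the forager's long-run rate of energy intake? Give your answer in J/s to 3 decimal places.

0.822 J/s

R = Σλ_iE_i / (1 + Σλ_ih_i)
Numerator: 0.18×14 + 0.0361×5.3 + 0.12×1.8 = 2.927
Denominator: 1 + 0.18×2.7 + 0.0361×11 + 0.12×14 = 3.563
R = 2.927/3.563 = 0.8216 J/s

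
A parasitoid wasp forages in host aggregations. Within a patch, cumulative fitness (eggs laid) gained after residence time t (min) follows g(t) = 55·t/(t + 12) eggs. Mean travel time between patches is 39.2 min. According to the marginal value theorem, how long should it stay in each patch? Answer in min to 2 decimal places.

Maximise g(t)/(T+t): set derivative to zero → g'(t)(T+t) = g(t).
g'(t) = 55·12/(t + 12)². Setting 55·12/(t+12)² = 55t/[(t+12)(39.2+t)] gives 12(39.2+t) = t(t+12), so t² = 12×39.2 = 470.4.
t* = √470.4 = 21.69 min.

21.69 min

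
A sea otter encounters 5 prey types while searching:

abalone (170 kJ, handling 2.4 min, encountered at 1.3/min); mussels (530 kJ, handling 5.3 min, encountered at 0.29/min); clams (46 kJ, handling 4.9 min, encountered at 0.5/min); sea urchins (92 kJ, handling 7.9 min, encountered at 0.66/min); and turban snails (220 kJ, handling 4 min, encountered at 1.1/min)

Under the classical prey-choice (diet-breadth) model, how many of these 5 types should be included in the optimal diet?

E/h in descending order: mussels 100, abalone 70.8, turban snails 55, sea urchins 11.6, clams 9.39 kJ/min. The optimal diet is the largest prefix of this list for which every included type satisfies E_i/h_i > R on the types above it.
Rate on top 1: 60.58. abalone: 70.8 > 60.58 → include.
Rate on top 2: 66.24. turban snails: 55 < 66.24 → exclude; stop.
Optimal diet: mussels, abalone — 2 of 5 types.

2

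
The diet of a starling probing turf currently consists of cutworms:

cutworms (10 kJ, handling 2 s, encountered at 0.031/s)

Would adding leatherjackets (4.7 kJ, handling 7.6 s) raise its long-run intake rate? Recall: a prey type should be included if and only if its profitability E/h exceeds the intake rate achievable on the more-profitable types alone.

Yes

On cutworms alone, R = ΣλE/(1+Σλh) = 0.31/1.062 = 0.2919 kJ/s.
Profitability of leatherjackets: 4.7/7.6 = 0.6184 kJ/s.
Since 0.6184 > R, including leatherjackets increases the long-run rate.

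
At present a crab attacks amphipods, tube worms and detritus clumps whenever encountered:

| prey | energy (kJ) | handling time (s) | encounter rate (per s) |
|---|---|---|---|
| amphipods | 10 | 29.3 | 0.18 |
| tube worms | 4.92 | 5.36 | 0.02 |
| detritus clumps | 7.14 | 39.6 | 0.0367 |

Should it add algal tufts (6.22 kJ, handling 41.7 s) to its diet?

No

Intake rate on the current diet: R = (0.18×10 + 0.02×4.92 + 0.0367×7.14) / (1 + 0.18×29.3 + 0.02×5.36 + 0.0367×39.6) = 2.16/7.835 = 0.2758 kJ/s.
algal tufts: E/h = 6.22/41.7 = 0.1492 kJ/s.
Since 0.1492 < R, time spent handling algal tufts is better spent searching.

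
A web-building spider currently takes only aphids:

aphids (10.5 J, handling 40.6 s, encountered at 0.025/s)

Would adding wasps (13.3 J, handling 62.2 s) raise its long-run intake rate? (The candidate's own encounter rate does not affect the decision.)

Yes

Current rate: (0.025×10.5)/(1 + 0.025×40.6) = 0.1303 J/s.
Profitability of wasps: 13.3/62.2 = 0.2138 J/s.
0.2138 > 0.1303, so adding wasps raises the average — include it.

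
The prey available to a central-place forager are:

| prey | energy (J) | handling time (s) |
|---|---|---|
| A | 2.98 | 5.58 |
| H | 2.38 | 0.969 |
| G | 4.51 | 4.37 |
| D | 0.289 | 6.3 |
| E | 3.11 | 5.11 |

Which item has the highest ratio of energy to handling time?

H

Profitability E/h (J/s): A = 2.98/5.58 = 0.534, H = 2.38/0.969 = 2.46, G = 4.51/4.37 = 1.03, D = 0.289/6.3 = 0.0459, E = 3.11/5.11 = 0.609.
Ranked: H > G > E > A > D.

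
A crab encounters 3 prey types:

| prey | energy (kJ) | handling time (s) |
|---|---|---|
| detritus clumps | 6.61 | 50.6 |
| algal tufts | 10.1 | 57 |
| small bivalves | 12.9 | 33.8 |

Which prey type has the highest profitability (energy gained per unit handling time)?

In descending order of E/h:
small bivalves: 12.9/33.8 = 0.382 kJ/s
algal tufts: 10.1/57 = 0.177 kJ/s
detritus clumps: 6.61/50.6 = 0.131 kJ/s

small bivalves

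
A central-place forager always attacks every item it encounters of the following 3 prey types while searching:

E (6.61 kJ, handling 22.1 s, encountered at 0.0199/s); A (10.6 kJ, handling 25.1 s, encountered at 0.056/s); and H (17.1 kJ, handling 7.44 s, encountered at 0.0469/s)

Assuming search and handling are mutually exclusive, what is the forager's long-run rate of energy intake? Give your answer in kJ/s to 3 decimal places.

0.478 kJ/s

Energy encountered per unit search time: 0.0199×6.61 + 0.056×10.6 + 0.0469×17.1 = 1.527 kJ/s.
Handling time per unit search time: 0.0199×22.1 + 0.056×25.1 + 0.0469×7.44 = 2.194.
Rate = 1.527/(1 + 2.194) = 0.4781 kJ/s.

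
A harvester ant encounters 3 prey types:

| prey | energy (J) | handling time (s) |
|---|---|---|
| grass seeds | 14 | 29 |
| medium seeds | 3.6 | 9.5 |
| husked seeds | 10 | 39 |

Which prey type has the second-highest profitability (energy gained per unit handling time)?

medium seeds

In descending order of E/h:
grass seeds: 14/29 = 0.483 J/s
medium seeds: 3.6/9.5 = 0.379 J/s
husked seeds: 10/39 = 0.256 J/s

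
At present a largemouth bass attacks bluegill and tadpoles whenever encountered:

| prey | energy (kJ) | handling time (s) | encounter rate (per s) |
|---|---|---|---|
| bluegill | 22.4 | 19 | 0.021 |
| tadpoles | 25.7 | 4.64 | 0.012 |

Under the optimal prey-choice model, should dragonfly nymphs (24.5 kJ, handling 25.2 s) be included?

Yes

On bluegill and tadpoles alone, R = ΣλE/(1+Σλh) = 0.7788/1.455 = 0.5354 kJ/s.
dragonfly nymphs: E/h = 24.5/25.2 = 0.9722 kJ/s.
0.9722 > 0.5354, so adding dragonfly nymphs raises the average — include it.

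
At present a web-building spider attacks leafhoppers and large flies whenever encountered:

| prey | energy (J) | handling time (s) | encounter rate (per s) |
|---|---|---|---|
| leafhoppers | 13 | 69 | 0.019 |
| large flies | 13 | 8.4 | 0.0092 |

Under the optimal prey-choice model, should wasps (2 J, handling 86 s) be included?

On leafhoppers and large flies alone, R = ΣλE/(1+Σλh) = 0.3666/2.388 = 0.1535 J/s.
Profitability of wasps: 2/86 = 0.02326 J/s.
Since 0.02326 < R, time spent handling wasps is better spent searching.

No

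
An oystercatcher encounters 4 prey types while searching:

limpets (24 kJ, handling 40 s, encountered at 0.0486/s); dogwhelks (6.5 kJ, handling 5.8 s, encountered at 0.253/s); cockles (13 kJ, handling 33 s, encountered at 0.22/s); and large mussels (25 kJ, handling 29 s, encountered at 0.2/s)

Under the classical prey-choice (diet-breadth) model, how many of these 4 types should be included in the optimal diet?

E/h in descending order: dogwhelks 1.12, large mussels 0.862, limpets 0.6, cockles 0.394 kJ/s. The optimal diet is the largest prefix of this list for which every included type satisfies E_i/h_i > R on the types above it.
Rate on top 1: 0.6665. large mussels: 0.862 > 0.6665 → include.
Rate on top 2: 0.8037. limpets: 0.6 < 0.8037 → exclude; stop.
Optimal diet: dogwhelks, large mussels — 2 of 4 types.

2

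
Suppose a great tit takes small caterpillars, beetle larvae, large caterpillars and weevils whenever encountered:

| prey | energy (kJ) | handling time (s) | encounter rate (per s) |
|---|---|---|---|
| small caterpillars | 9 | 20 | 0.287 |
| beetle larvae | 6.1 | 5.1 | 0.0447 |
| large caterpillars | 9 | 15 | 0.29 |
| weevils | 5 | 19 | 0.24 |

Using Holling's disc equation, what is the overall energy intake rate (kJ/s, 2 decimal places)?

0.42 kJ/s

R = (0.287×9 + 0.0447×6.1 + 0.29×9 + 0.24×5) / (1 + 0.287×20 + 0.0447×5.1 + 0.29×15 + 0.24×19) = 6.666/15.88 = 0.4198 kJ/s.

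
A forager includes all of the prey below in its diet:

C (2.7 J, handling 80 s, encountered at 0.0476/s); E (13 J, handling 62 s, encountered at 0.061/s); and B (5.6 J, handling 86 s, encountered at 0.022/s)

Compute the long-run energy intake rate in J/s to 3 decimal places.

0.100 J/s

Energy encountered per unit search time: 0.0476×2.7 + 0.061×13 + 0.022×5.6 = 1.045 J/s.
Handling time per unit search time: 0.0476×80 + 0.061×62 + 0.022×86 = 9.482.
Rate = 1.045/(1 + 9.482) = 0.09967 J/s.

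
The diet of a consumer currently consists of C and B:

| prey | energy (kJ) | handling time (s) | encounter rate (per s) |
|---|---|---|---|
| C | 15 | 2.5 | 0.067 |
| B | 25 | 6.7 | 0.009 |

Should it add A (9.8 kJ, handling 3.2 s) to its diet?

Current rate: (0.067×15 + 0.009×25)/(1 + 0.067×2.5 + 0.009×6.7) = 1.002 kJ/s.
A: E/h = 9.8/3.2 = 3.062 kJ/s.
Since 3.062 > R, including A increases the long-run rate.

Yes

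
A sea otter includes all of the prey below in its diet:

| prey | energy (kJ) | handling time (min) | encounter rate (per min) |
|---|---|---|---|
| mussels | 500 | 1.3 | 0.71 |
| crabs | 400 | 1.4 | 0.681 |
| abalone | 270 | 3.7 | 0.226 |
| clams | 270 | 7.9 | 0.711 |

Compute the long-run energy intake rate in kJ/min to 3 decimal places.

94.366 kJ/min

R = (0.71×500 + 0.681×400 + 0.226×270 + 0.711×270) / (1 + 0.71×1.3 + 0.681×1.4 + 0.226×3.7 + 0.711×7.9) = 880.4/9.329 = 94.37 kJ/min.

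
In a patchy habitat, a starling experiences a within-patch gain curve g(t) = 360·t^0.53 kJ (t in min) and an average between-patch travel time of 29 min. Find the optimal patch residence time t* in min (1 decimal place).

Optimal t* satisfies g'(t*) = g(t*)/(T + t*).
g'(t) = 0.53·360·t^-0.47. Setting 0.53·360·t^-0.47 = 360·t^0.53/(29+t) gives 0.53(29+t) = t, so 0.47·t = 0.53×29.
t* = 0.53×29/0.47 = 32.7 min.

32.7 min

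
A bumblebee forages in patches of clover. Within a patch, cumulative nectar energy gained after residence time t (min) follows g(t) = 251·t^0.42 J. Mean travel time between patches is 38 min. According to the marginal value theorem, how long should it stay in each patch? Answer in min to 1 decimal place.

Optimal t* satisfies g'(t*) = g(t*)/(T + t*).
g'(t) = 0.42·251·t^-0.58. Setting 0.42·251·t^-0.58 = 251·t^0.42/(38+t) gives 0.42(38+t) = t, so 0.58·t = 0.42×38.
t* = 0.42×38/0.58 = 27.52 min.

27.5 min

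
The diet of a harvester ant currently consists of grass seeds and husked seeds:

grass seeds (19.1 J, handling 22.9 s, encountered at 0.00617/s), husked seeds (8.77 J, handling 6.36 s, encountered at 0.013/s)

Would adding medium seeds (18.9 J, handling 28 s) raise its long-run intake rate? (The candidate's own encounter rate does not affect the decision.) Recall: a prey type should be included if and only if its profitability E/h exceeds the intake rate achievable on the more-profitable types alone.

Current rate: (0.00617×19.1 + 0.013×8.77)/(1 + 0.00617×22.9 + 0.013×6.36) = 0.1894 J/s.
Profitability of medium seeds: 18.9/28 = 0.675 J/s.
0.675 > 0.1894, so adding medium seeds raises the average — include it.

Yes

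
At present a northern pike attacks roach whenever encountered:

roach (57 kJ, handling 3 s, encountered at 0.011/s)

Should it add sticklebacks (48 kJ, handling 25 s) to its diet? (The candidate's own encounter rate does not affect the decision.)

Current rate: (0.011×57)/(1 + 0.011×3) = 0.607 kJ/s.
Profitability of sticklebacks: 48/25 = 1.92 kJ/s.
1.92 > 0.607, so adding sticklebacks raises the average — include it.

Yes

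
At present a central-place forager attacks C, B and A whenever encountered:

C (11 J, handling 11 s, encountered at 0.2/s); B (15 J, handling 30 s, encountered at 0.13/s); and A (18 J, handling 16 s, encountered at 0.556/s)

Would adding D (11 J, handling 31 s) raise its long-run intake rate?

No

Intake rate on the current diet: R = (0.2×11 + 0.13×15 + 0.556×18) / (1 + 0.2×11 + 0.13×30 + 0.556×16) = 14.16/16 = 0.8851 J/s.
D: E/h = 11/31 = 0.3548 J/s.
Since 0.3548 < R, time spent handling D is better spent searching.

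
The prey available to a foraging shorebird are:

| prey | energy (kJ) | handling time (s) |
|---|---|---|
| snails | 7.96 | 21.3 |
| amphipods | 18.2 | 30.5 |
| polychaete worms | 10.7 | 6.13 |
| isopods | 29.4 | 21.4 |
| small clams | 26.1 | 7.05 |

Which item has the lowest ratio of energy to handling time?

Profitability E/h (kJ/s): snails = 7.96/21.3 = 0.374, amphipods = 18.2/30.5 = 0.597, polychaete worms = 10.7/6.13 = 1.75, isopods = 29.4/21.4 = 1.37, small clams = 26.1/7.05 = 3.7.
Ranked: small clams > polychaete worms > isopods > amphipods > snails.

snails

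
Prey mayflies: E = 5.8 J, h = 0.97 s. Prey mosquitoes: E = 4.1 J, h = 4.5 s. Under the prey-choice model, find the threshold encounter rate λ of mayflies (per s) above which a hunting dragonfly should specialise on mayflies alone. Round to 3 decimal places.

Drop mosquitoes once their profitability E₂/h₂ falls below the rate achievable on mayflies alone: E₂/h₂ = λE₁/(1 + λh₁).
Solve for λ: λE₁h₂ = E₂(1 + λh₁) → λ(E₁h₂ − E₂h₁) = E₂ → λ = E₂/(E₁h₂ − E₂h₁).
λ = 4.1/(5.8×4.5 − 4.1×0.97) = 4.1/22.12 = 0.1853 per s.

0.185 per s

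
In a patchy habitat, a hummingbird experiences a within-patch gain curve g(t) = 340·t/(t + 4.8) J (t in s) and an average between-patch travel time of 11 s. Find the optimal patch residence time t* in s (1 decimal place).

Optimal t* satisfies g'(t*) = g(t*)/(T + t*).
g'(t) = 340·4.8/(t + 4.8)². Setting 340·4.8/(t+4.8)² = 340t/[(t+4.8)(11+t)] gives 4.8(11+t) = t(t+4.8), so t² = 4.8×11 = 52.8.
t* = √52.8 = 7.266 s.

7.3 s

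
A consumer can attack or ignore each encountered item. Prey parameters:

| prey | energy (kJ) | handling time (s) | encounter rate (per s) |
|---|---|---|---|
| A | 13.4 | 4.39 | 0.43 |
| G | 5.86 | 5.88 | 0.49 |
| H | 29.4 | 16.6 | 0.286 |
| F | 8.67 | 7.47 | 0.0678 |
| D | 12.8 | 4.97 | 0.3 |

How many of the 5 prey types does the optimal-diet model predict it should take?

2

Profitabilities (E/h, kJ/s): A 3.05, D 2.58, H 1.77, F 1.16, G 0.997. Add prey in this order while the next type's profitability exceeds the intake rate on those already taken.
Rate on top 1: 1.995. D: 2.58 > 1.995 → include.
Rate on top 2: 2.193. H: 1.77 < 2.193 → exclude; stop.
Optimal diet: A, D — 2 of 5 types.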